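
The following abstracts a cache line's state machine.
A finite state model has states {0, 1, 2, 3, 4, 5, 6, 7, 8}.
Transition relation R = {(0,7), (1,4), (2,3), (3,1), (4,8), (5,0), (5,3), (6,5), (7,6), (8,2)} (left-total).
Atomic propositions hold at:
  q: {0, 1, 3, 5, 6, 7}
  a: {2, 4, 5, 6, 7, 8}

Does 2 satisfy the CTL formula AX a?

Sat(AX a) = {s : every successor in {2, 4, 5, 6, 7, 8}} = {0, 1, 4, 6, 7, 8}
2 ∉ Sat(AX a) = {0, 1, 4, 6, 7, 8}, so the formula does not hold at 2.

No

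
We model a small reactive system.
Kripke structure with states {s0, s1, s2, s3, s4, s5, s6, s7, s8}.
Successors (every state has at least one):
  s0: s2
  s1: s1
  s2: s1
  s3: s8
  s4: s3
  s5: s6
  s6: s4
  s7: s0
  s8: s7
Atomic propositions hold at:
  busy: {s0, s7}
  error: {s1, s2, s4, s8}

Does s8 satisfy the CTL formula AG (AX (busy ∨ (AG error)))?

AG error: greatest fixpoint, start Z0 = {s1, s2, s4, s8}, keep only states in Sat with every successor in Z. Z1 = {s1, s2}; fixed.
Sat(AG error) = {s1, s2}
Sat(busy ∨ (AG error)) = {s0, s1, s2, s7}
Sat(AX (busy ∨ (AG error))) = {s : every successor in {s0, s1, s2, s7}} = {s0, s1, s2, s7, s8}
AG (AX (busy ∨ (AG error))): greatest fixpoint, start Z0 = {s0, s1, s2, s7, s8}, keep only states in Sat with every successor in Z. Already a fixed point.
Sat(AG (AX (busy ∨ (AG error)))) = {s0, s1, s2, s7, s8}
s8 ∈ Sat(AG (AX (busy ∨ (AG error)))) = {s0, s1, s2, s7, s8}, so the formula holds at s8.

Yes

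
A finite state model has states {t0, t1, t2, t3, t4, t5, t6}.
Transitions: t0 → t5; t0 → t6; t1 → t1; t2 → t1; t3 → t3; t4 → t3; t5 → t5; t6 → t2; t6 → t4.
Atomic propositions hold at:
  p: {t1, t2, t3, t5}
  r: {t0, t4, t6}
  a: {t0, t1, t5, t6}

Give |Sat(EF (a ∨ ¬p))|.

6

Sat(¬p) = {t0, t4, t6}
Sat(a ∨ ¬p) = {t0, t1, t4, t5, t6}
EF (a ∨ ¬p): least fixpoint, start Z0 = {t0, t1, t4, t5, t6}, add states with some successor in Z. Z1 = {t0, t1, t2, t4, t5, t6}; fixed.
Sat(EF (a ∨ ¬p)) = {t0, t1, t2, t4, t5, t6}
|Sat(EF (a ∨ ¬p))| = |{t0, t1, t2, t4, t5, t6}| = 6.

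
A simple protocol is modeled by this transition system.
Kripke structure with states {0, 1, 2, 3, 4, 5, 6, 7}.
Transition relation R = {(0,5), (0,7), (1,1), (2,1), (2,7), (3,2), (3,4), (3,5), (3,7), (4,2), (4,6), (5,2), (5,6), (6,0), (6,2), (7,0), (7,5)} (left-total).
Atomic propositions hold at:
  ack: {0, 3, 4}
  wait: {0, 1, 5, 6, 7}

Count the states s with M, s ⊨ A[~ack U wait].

Sat(~ack) = {1, 2, 5, 6, 7}
A[~ack U wait]: least fixpoint, start Z0 = Sat(wait) = {0, 1, 5, 6, 7}, add states in Sat(~ack) with every successor in Z. Z1 = {0, 1, 2, 5, 6, 7}; fixed.
Sat(A[~ack U wait]) = {0, 1, 2, 5, 6, 7}
|Sat(A[~ack U wait])| = |{0, 1, 2, 5, 6, 7}| = 6.

6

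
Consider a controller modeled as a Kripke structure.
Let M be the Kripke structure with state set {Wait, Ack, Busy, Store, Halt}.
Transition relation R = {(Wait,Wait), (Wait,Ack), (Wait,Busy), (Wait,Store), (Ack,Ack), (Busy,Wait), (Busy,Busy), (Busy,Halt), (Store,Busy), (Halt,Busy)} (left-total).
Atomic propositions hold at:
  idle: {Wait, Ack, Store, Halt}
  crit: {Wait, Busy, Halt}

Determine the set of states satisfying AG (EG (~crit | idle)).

Sat(~crit) = {Ack, Store}
Sat(~crit | idle) = {Wait, Ack, Store, Halt}
EG (~crit | idle): greatest fixpoint, start Z0 = {Wait, Ack, Store, Halt}, keep only states in Sat with some successor in Z. Z1 = {Wait, Ack}; fixed.
Sat(EG (~crit | idle)) = {Wait, Ack}
AG (EG (~crit | idle)): greatest fixpoint, start Z0 = {Wait, Ack}, keep only states in Sat with every successor in Z. Z1 = {Ack}; fixed.
Sat(AG (EG (~crit | idle))) = {Ack}

{Ack}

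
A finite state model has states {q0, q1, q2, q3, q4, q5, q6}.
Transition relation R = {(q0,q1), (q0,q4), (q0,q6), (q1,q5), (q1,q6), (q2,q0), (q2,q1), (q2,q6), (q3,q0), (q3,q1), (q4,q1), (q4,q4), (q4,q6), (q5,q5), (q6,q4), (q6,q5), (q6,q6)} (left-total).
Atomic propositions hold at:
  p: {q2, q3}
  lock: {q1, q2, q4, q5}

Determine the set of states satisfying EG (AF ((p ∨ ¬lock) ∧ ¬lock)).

Sat(¬lock) = {q0, q3, q6}
Sat(p ∨ ¬lock) = {q0, q2, q3, q6}
Sat((p ∨ ¬lock) ∧ ¬lock) = {q0, q3, q6}
AF ((p ∨ ¬lock) ∧ ¬lock): least fixpoint, start Z0 = {q0, q3, q6}, add states with every successor in Z. Already a fixed point.
Sat(AF ((p ∨ ¬lock) ∧ ¬lock)) = {q0, q3, q6}
EG (AF ((p ∨ ¬lock) ∧ ¬lock)): greatest fixpoint, start Z0 = {q0, q3, q6}, keep only states in Sat with some successor in Z. Already a fixed point.
Sat(EG (AF ((p ∨ ¬lock) ∧ ¬lock))) = {q0, q3, q6}

{q0, q3, q6}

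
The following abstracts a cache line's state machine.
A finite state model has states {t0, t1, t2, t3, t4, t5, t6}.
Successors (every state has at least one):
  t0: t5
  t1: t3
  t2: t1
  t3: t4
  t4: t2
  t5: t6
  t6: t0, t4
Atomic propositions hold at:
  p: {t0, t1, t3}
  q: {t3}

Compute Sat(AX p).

{t1, t2}

Sat(AX p) = {s : every successor in {t0, t1, t3}} = {t1, t2}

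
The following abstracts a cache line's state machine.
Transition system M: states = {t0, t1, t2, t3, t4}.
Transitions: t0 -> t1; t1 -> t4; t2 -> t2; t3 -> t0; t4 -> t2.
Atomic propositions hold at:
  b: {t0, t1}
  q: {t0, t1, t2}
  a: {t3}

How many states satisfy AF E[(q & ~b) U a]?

Sat(~b) = {t2, t3, t4}
Sat(q & ~b) = {t2}
E[(q & ~b) U a]: least fixpoint, start Z0 = Sat(a) = {t3}, add states in Sat(q & ~b) with some successor in Z. Already a fixed point.
Sat(E[(q & ~b) U a]) = {t3}
AF E[(q & ~b) U a]: least fixpoint, start Z0 = {t3}, add states with every successor in Z. Already a fixed point.
Sat(AF E[(q & ~b) U a]) = {t3}
|Sat(AF E[(q & ~b) U a])| = |{t3}| = 1.

1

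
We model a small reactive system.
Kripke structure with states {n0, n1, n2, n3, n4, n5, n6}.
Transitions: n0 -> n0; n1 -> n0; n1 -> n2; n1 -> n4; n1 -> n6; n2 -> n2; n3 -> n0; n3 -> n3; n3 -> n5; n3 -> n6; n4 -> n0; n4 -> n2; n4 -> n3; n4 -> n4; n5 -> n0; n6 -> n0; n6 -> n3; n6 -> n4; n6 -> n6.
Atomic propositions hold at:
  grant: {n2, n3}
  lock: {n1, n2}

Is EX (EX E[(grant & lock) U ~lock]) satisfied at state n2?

Sat(grant & lock) = {n2}
Sat(~lock) = {n0, n3, n4, n5, n6}
E[(grant & lock) U ~lock]: least fixpoint, start Z0 = Sat(~lock) = {n0, n3, n4, n5, n6}, add states in Sat(grant & lock) with some successor in Z. Already a fixed point.
Sat(E[(grant & lock) U ~lock]) = {n0, n3, n4, n5, n6}
Sat(EX E[(grant & lock) U ~lock]) = {s : some successor in {n0, n3, n4, n5, n6}} = {n0, n1, n3, n4, n5, n6}
Sat(EX (EX E[(grant & lock) U ~lock])) = {s : some successor in {n0, n1, n3, n4, n5, n6}} = {n0, n1, n3, n4, n5, n6}
n2 ∉ Sat(EX (EX E[(grant & lock) U ~lock])) = {n0, n1, n3, n4, n5, n6}, so the formula does not hold at n2.

No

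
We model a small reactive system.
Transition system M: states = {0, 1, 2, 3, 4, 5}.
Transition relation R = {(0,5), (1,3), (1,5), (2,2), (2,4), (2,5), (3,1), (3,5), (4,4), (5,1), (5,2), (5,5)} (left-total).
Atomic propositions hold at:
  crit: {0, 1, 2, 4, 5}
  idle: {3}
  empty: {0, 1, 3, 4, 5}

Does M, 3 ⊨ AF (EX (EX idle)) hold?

Sat(EX idle) = {s : some successor in {3}} = {1}
Sat(EX (EX idle)) = {s : some successor in {1}} = {3, 5}
AF (EX (EX idle)): least fixpoint, start Z0 = {3, 5}, add states with every successor in Z. Z1 = {0, 1, 3, 5}; fixed.
Sat(AF (EX (EX idle))) = {0, 1, 3, 5}
3 ∈ Sat(AF (EX (EX idle))) = {0, 1, 3, 5}, so the formula holds at 3.

Yes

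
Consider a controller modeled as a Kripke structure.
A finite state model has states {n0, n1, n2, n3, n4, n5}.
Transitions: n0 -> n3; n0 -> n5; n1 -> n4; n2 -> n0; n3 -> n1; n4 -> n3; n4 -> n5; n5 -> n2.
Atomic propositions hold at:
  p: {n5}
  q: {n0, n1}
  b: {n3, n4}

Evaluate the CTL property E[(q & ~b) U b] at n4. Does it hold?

Sat(~b) = {n0, n1, n2, n5}
Sat(q & ~b) = {n0, n1}
E[(q & ~b) U b]: least fixpoint, start Z0 = Sat(b) = {n3, n4}, add states in Sat(q & ~b) with some successor in Z. Z1 = {n0, n1, n3, n4}; fixed.
Sat(E[(q & ~b) U b]) = {n0, n1, n3, n4}
n4 ∈ Sat(E[(q & ~b) U b]) = {n0, n1, n3, n4}, so the formula holds at n4.

Yes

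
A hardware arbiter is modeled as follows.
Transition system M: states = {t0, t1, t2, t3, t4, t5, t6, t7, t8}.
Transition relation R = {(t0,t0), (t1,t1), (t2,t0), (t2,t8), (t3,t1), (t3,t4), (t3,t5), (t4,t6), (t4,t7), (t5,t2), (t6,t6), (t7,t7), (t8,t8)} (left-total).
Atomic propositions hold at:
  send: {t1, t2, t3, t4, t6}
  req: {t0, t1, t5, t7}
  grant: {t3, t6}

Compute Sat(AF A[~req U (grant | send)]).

{t1, t2, t3, t4, t5, t6}

Sat(~req) = {t2, t3, t4, t6, t8}
Sat(grant | send) = {t1, t2, t3, t4, t6}
A[~req U (grant | send)]: least fixpoint, start Z0 = Sat((grant | send)) = {t1, t2, t3, t4, t6}, add states in Sat(~req) with every successor in Z. Already a fixed point.
Sat(A[~req U (grant | send)]) = {t1, t2, t3, t4, t6}
AF A[~req U (grant | send)]: least fixpoint, start Z0 = {t1, t2, t3, t4, t6}, add states with every successor in Z. Z1 = {t1, t2, t3, t4, t5, t6}; fixed.
Sat(AF A[~req U (grant | send)]) = {t1, t2, t3, t4, t5, t6}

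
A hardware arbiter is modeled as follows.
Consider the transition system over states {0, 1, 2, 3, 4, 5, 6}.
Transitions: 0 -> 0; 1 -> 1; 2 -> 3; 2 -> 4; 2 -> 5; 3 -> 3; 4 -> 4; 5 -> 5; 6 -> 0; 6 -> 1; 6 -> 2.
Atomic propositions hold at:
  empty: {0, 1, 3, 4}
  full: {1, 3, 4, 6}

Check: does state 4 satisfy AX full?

Yes

Sat(AX full) = {s : every successor in {1, 3, 4, 6}} = {1, 3, 4}
4 ∈ Sat(AX full) = {1, 3, 4}, so the formula holds at 4.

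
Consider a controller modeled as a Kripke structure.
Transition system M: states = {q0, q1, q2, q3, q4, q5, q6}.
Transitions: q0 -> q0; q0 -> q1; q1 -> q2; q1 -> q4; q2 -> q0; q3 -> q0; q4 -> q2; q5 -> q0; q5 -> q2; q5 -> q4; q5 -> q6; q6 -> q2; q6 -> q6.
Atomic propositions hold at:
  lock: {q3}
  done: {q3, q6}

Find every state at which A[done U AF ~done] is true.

Sat(~done) = {q0, q1, q2, q4, q5}
AF ~done: least fixpoint, start Z0 = {q0, q1, q2, q4, q5}, add states with every successor in Z. Z1 = {q0, q1, q2, q3, q4, q5}; fixed.
Sat(AF ~done) = {q0, q1, q2, q3, q4, q5}
A[done U AF ~done]: least fixpoint, start Z0 = Sat(AF ~done) = {q0, q1, q2, q3, q4, q5}, add states in Sat(done) with every successor in Z. Already a fixed point.
Sat(A[done U AF ~done]) = {q0, q1, q2, q3, q4, q5}

{q0, q1, q2, q3, q4, q5}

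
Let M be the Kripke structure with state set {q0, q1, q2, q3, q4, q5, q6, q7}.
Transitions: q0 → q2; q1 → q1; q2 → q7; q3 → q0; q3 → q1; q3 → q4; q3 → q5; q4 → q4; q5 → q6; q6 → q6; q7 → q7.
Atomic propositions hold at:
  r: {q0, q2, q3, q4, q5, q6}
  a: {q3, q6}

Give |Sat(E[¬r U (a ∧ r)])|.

2

Sat(¬r) = {q1, q7}
Sat(a ∧ r) = {q3, q6}
E[¬r U (a ∧ r)]: least fixpoint, start Z0 = Sat((a ∧ r)) = {q3, q6}, add states in Sat(¬r) with some successor in Z. Already a fixed point.
Sat(E[¬r U (a ∧ r)]) = {q3, q6}
|Sat(E[¬r U (a ∧ r)])| = |{q3, q6}| = 2.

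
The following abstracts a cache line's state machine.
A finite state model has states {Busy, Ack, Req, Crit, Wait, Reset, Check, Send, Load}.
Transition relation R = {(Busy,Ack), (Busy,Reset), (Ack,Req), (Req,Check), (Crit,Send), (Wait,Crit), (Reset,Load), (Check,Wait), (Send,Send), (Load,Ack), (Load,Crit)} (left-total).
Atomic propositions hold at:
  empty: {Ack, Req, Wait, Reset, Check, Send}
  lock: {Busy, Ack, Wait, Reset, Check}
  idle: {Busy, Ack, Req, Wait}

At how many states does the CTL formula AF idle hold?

5

AF idle: least fixpoint, start Z0 = {Busy, Ack, Req, Wait}, add states with every successor in Z. Z1 = {Busy, Ack, Req, Wait, Check}; fixed.
Sat(AF idle) = {Busy, Ack, Req, Wait, Check}
|Sat(AF idle)| = |{Busy, Ack, Req, Wait, Check}| = 5.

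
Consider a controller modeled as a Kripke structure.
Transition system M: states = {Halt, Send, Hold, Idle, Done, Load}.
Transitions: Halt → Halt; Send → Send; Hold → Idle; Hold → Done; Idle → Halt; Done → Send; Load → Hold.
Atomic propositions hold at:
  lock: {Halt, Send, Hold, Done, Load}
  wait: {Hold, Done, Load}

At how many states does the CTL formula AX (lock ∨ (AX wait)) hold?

5

Sat(AX wait) = {s : every successor in {Hold, Done, Load}} = {Load}
Sat(lock ∨ (AX wait)) = {Halt, Send, Hold, Done, Load}
Sat(AX (lock ∨ (AX wait))) = {s : every successor in {Halt, Send, Hold, Done, Load}} = {Halt, Send, Idle, Done, Load}
|Sat(AX (lock ∨ (AX wait)))| = |{Halt, Send, Idle, Done, Load}| = 5.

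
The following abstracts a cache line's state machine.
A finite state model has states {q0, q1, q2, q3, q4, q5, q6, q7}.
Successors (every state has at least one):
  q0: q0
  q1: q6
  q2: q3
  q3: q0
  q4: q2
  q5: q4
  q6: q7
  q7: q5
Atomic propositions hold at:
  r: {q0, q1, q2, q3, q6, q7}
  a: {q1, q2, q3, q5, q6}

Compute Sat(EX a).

{q1, q2, q4, q7}

Sat(EX a) = {s : some successor in {q1, q2, q3, q5, q6}} = {q1, q2, q4, q7}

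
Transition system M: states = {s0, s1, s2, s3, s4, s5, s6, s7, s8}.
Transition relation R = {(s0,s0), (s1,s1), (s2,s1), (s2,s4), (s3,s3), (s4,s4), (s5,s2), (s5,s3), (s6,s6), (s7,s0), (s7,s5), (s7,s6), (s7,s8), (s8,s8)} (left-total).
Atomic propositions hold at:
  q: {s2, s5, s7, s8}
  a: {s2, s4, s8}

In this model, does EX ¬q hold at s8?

Sat(¬q) = {s0, s1, s3, s4, s6}
Sat(EX ¬q) = {s : some successor in {s0, s1, s3, s4, s6}} = {s0, s1, s2, s3, s4, s5, s6, s7}
s8 ∉ Sat(EX ¬q) = {s0, s1, s2, s3, s4, s5, s6, s7}, so the formula does not hold at s8.

No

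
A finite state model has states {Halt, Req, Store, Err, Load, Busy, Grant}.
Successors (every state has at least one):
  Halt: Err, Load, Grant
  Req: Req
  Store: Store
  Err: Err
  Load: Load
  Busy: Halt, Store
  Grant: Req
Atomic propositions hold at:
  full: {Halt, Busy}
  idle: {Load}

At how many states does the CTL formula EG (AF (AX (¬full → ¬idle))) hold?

Sat(¬full) = {Req, Store, Err, Load, Grant}
Sat(¬idle) = {Halt, Req, Store, Err, Busy, Grant}
Sat(¬full → ¬idle) = {Halt, Req, Store, Err, Busy, Grant}
Sat(AX (¬full → ¬idle)) = {s : every successor in {Halt, Req, Store, Err, Busy, Grant}} = {Req, Store, Err, Busy, Grant}
AF (AX (¬full → ¬idle)): least fixpoint, start Z0 = {Req, Store, Err, Busy, Grant}, add states with every successor in Z. Already a fixed point.
Sat(AF (AX (¬full → ¬idle))) = {Req, Store, Err, Busy, Grant}
EG (AF (AX (¬full → ¬idle))): greatest fixpoint, start Z0 = {Req, Store, Err, Busy, Grant}, keep only states in Sat with some successor in Z. Already a fixed point.
Sat(EG (AF (AX (¬full → ¬idle)))) = {Req, Store, Err, Busy, Grant}
|Sat(EG (AF (AX (¬full → ¬idle))))| = |{Req, Store, Err, Busy, Grant}| = 5.

5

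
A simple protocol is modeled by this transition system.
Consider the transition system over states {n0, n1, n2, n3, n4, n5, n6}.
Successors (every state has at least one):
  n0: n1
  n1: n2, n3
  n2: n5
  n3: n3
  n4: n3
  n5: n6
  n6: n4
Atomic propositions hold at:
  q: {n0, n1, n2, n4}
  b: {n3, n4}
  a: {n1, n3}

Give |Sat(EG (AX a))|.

Sat(AX a) = {s : every successor in {n1, n3}} = {n0, n3, n4}
EG (AX a): greatest fixpoint, start Z0 = {n0, n3, n4}, keep only states in Sat with some successor in Z. Z1 = {n3, n4}; fixed.
Sat(EG (AX a)) = {n3, n4}
|Sat(EG (AX a))| = |{n3, n4}| = 2.

2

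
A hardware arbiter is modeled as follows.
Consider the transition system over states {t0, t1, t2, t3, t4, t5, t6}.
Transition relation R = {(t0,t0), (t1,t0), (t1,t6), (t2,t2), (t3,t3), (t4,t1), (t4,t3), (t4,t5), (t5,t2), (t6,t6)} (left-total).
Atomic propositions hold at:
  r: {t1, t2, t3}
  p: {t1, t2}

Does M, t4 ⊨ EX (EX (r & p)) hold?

Yes

Sat(r & p) = {t1, t2}
Sat(EX (r & p)) = {s : some successor in {t1, t2}} = {t2, t4, t5}
Sat(EX (EX (r & p))) = {s : some successor in {t2, t4, t5}} = {t2, t4, t5}
t4 ∈ Sat(EX (EX (r & p))) = {t2, t4, t5}, so the formula holds at t4.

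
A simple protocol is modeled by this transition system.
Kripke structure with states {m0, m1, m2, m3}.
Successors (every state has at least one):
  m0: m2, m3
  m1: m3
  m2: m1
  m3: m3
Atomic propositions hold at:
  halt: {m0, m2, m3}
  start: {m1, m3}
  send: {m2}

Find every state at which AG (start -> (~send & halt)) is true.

Sat(~send) = {m0, m1, m3}
Sat(~send & halt) = {m0, m3}
Sat(start -> (~send & halt)) = {m0, m2, m3}
AG (start -> (~send & halt)): greatest fixpoint, start Z0 = {m0, m2, m3}, keep only states in Sat with every successor in Z. Z1 = {m0, m3}; Z2 = {m3}; fixed.
Sat(AG (start -> (~send & halt))) = {m3}

{m3}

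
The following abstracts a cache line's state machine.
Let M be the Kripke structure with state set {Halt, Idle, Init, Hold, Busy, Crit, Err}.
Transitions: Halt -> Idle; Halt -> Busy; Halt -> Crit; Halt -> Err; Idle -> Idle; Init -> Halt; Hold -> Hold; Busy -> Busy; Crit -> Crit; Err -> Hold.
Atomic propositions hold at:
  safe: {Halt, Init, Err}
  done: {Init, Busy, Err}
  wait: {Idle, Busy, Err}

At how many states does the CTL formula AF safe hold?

3

AF safe: least fixpoint, start Z0 = {Halt, Init, Err}, add states with every successor in Z. Already a fixed point.
Sat(AF safe) = {Halt, Init, Err}
|Sat(AF safe)| = |{Halt, Init, Err}| = 3.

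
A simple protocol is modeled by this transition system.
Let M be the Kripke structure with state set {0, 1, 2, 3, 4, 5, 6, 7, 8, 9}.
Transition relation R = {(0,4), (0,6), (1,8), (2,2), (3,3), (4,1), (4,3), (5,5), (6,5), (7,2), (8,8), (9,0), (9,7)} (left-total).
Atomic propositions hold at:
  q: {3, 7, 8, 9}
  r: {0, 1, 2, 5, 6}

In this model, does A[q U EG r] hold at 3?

EG r: greatest fixpoint, start Z0 = {0, 1, 2, 5, 6}, keep only states in Sat with some successor in Z. Z1 = {0, 2, 5, 6}; fixed.
Sat(EG r) = {0, 2, 5, 6}
A[q U EG r]: least fixpoint, start Z0 = Sat(EG r) = {0, 2, 5, 6}, add states in Sat(q) with every successor in Z. Z1 = {0, 2, 5, 6, 7}; Z2 = {0, 2, 5, 6, 7, 9}; fixed.
Sat(A[q U EG r]) = {0, 2, 5, 6, 7, 9}
3 ∉ Sat(A[q U EG r]) = {0, 2, 5, 6, 7, 9}, so the formula does not hold at 3.

No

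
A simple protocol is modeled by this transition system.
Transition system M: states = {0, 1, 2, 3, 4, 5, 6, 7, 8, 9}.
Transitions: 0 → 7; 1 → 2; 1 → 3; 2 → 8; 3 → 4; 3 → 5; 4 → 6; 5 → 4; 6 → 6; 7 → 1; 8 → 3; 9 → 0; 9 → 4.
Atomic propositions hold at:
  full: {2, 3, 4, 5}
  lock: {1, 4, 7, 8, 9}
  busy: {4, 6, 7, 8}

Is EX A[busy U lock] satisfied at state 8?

No

A[busy U lock]: least fixpoint, start Z0 = Sat(lock) = {1, 4, 7, 8, 9}, add states in Sat(busy) with every successor in Z. Already a fixed point.
Sat(A[busy U lock]) = {1, 4, 7, 8, 9}
Sat(EX A[busy U lock]) = {s : some successor in {1, 4, 7, 8, 9}} = {0, 2, 3, 5, 7, 9}
8 ∉ Sat(EX A[busy U lock]) = {0, 2, 3, 5, 7, 9}, so the formula does not hold at 8.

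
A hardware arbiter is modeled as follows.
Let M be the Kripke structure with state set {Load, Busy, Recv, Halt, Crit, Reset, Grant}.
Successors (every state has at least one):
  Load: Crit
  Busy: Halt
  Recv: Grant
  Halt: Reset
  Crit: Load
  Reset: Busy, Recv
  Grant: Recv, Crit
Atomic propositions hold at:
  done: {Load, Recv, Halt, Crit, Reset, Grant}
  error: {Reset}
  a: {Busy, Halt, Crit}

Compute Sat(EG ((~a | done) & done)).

{Load, Recv, Halt, Crit, Reset, Grant}

Sat(~a) = {Load, Recv, Reset, Grant}
Sat(~a | done) = {Load, Recv, Halt, Crit, Reset, Grant}
Sat((~a | done) & done) = {Load, Recv, Halt, Crit, Reset, Grant}
EG ((~a | done) & done): greatest fixpoint, start Z0 = {Load, Recv, Halt, Crit, Reset, Grant}, keep only states in Sat with some successor in Z. Already a fixed point.
Sat(EG ((~a | done) & done)) = {Load, Recv, Halt, Crit, Reset, Grant}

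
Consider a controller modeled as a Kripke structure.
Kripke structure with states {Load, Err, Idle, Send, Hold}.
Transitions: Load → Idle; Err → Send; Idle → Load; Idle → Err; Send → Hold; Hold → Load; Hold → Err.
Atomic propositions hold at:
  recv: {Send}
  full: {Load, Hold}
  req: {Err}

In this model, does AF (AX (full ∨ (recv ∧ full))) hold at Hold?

Sat(recv ∧ full) = ∅
Sat(full ∨ (recv ∧ full)) = {Load, Hold}
Sat(AX (full ∨ (recv ∧ full))) = {s : every successor in {Load, Hold}} = {Send}
AF (AX (full ∨ (recv ∧ full))): least fixpoint, start Z0 = {Send}, add states with every successor in Z. Z1 = {Err, Send}; fixed.
Sat(AF (AX (full ∨ (recv ∧ full)))) = {Err, Send}
Hold ∉ Sat(AF (AX (full ∨ (recv ∧ full)))) = {Err, Send}, so the formula does not hold at Hold.

No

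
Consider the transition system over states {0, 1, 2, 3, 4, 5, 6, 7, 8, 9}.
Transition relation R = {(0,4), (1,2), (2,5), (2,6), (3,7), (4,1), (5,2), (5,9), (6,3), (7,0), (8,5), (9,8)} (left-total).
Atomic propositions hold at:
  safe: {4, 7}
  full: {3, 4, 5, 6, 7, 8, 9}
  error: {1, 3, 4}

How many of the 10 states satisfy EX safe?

2

Sat(EX safe) = {s : some successor in {4, 7}} = {0, 3}
|Sat(EX safe)| = |{0, 3}| = 2.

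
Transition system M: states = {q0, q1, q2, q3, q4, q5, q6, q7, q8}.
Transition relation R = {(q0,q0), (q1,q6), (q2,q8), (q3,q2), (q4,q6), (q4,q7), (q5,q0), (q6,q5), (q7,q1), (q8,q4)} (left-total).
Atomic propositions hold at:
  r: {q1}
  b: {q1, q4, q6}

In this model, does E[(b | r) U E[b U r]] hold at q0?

Sat(b | r) = {q1, q4, q6}
E[b U r]: least fixpoint, start Z0 = Sat(r) = {q1}, add states in Sat(b) with some successor in Z. Already a fixed point.
Sat(E[b U r]) = {q1}
E[(b | r) U E[b U r]]: least fixpoint, start Z0 = Sat(E[b U r]) = {q1}, add states in Sat(b | r) with some successor in Z. Already a fixed point.
Sat(E[(b | r) U E[b U r]]) = {q1}
q0 ∉ Sat(E[(b | r) U E[b U r]]) = {q1}, so the formula does not hold at q0.

No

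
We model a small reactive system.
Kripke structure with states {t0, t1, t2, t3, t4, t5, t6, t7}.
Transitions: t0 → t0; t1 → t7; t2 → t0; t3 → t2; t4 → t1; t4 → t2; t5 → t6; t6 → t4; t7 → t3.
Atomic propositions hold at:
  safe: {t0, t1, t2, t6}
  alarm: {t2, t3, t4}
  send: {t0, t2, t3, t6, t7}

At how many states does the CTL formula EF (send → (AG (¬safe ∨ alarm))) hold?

4

Sat(¬safe) = {t3, t4, t5, t7}
Sat(¬safe ∨ alarm) = {t2, t3, t4, t5, t7}
AG (¬safe ∨ alarm): greatest fixpoint, start Z0 = {t2, t3, t4, t5, t7}, keep only states in Sat with every successor in Z. Z1 = {t3, t7}; Z2 = {t7}; Z3 = ∅; fixed.
Sat(AG (¬safe ∨ alarm)) = ∅
Sat(send → (AG (¬safe ∨ alarm))) = {t1, t4, t5}
EF (send → (AG (¬safe ∨ alarm))): least fixpoint, start Z0 = {t1, t4, t5}, add states with some successor in Z. Z1 = {t1, t4, t5, t6}; fixed.
Sat(EF (send → (AG (¬safe ∨ alarm)))) = {t1, t4, t5, t6}
|Sat(EF (send → (AG (¬safe ∨ alarm))))| = |{t1, t4, t5, t6}| = 4.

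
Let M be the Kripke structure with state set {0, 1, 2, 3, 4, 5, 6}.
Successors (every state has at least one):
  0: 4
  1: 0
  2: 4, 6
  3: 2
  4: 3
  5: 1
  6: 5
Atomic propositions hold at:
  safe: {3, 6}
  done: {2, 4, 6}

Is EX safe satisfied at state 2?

Sat(EX safe) = {s : some successor in {3, 6}} = {2, 4}
2 ∈ Sat(EX safe) = {2, 4}, so the formula holds at 2.

Yes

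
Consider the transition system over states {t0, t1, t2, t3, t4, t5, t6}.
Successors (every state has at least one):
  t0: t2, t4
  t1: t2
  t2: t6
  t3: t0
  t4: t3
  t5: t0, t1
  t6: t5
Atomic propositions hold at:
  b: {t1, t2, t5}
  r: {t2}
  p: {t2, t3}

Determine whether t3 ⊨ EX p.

No

Sat(EX p) = {s : some successor in {t2, t3}} = {t0, t1, t4}
t3 ∉ Sat(EX p) = {t0, t1, t4}, so the formula does not hold at t3.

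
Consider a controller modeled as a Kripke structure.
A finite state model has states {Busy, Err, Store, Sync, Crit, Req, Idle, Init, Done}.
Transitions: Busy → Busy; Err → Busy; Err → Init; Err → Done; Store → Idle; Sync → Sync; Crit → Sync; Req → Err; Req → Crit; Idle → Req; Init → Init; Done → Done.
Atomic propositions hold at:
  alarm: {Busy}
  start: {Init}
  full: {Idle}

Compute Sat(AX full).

{Store}

Sat(AX full) = {s : every successor in {Idle}} = {Store}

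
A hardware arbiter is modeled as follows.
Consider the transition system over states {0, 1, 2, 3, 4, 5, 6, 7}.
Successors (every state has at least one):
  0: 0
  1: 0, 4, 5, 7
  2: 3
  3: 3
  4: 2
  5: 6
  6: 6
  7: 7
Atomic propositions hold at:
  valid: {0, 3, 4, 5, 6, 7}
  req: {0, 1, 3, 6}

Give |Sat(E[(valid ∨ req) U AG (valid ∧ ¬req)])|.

Sat(valid ∨ req) = {0, 1, 3, 4, 5, 6, 7}
Sat(¬req) = {2, 4, 5, 7}
Sat(valid ∧ ¬req) = {4, 5, 7}
AG (valid ∧ ¬req): greatest fixpoint, start Z0 = {4, 5, 7}, keep only states in Sat with every successor in Z. Z1 = {7}; fixed.
Sat(AG (valid ∧ ¬req)) = {7}
E[(valid ∨ req) U AG (valid ∧ ¬req)]: least fixpoint, start Z0 = Sat(AG (valid ∧ ¬req)) = {7}, add states in Sat(valid ∨ req) with some successor in Z. Z1 = {1, 7}; fixed.
Sat(E[(valid ∨ req) U AG (valid ∧ ¬req)]) = {1, 7}
|Sat(E[(valid ∨ req) U AG (valid ∧ ¬req)])| = |{1, 7}| = 2.

2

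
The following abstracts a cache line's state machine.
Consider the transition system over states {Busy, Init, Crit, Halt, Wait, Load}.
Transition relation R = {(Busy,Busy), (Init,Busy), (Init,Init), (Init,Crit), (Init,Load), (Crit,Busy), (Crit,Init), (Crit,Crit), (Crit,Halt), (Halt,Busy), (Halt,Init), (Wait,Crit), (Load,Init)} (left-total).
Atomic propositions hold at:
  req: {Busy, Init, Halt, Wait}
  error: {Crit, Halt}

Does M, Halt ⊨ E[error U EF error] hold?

EF error: least fixpoint, start Z0 = {Crit, Halt}, add states with some successor in Z. Z1 = {Init, Crit, Halt, Wait}; Z2 = {Init, Crit, Halt, Wait, Load}; fixed.
Sat(EF error) = {Init, Crit, Halt, Wait, Load}
E[error U EF error]: least fixpoint, start Z0 = Sat(EF error) = {Init, Crit, Halt, Wait, Load}, add states in Sat(error) with some successor in Z. Already a fixed point.
Sat(E[error U EF error]) = {Init, Crit, Halt, Wait, Load}
Halt ∈ Sat(E[error U EF error]) = {Init, Crit, Halt, Wait, Load}, so the formula holds at Halt.

Yes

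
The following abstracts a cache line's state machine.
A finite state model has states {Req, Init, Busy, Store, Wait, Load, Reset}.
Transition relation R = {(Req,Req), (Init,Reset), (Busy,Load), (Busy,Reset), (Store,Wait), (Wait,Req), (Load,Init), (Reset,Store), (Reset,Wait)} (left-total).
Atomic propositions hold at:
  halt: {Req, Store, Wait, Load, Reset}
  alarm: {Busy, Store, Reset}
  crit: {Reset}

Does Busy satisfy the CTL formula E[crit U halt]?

E[crit U halt]: least fixpoint, start Z0 = Sat(halt) = {Req, Store, Wait, Load, Reset}, add states in Sat(crit) with some successor in Z. Already a fixed point.
Sat(E[crit U halt]) = {Req, Store, Wait, Load, Reset}
Busy ∉ Sat(E[crit U halt]) = {Req, Store, Wait, Load, Reset}, so the formula does not hold at Busy.

No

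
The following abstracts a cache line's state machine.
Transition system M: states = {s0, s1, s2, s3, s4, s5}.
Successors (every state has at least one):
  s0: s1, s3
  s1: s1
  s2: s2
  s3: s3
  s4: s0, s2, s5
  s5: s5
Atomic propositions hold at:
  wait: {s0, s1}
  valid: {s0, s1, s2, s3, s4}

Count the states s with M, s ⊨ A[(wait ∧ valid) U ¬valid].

Sat(wait ∧ valid) = {s0, s1}
Sat(¬valid) = {s5}
A[(wait ∧ valid) U ¬valid]: least fixpoint, start Z0 = Sat(¬valid) = {s5}, add states in Sat(wait ∧ valid) with every successor in Z. Already a fixed point.
Sat(A[(wait ∧ valid) U ¬valid]) = {s5}
|Sat(A[(wait ∧ valid) U ¬valid])| = |{s5}| = 1.

1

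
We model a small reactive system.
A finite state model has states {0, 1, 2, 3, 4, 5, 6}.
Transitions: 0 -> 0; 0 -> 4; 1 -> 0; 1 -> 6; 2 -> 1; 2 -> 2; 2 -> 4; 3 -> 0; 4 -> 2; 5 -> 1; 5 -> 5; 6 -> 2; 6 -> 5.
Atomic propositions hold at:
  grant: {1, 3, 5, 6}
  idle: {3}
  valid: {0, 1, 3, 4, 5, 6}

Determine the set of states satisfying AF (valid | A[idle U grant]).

A[idle U grant]: least fixpoint, start Z0 = Sat(grant) = {1, 3, 5, 6}, add states in Sat(idle) with every successor in Z. Already a fixed point.
Sat(A[idle U grant]) = {1, 3, 5, 6}
Sat(valid | A[idle U grant]) = {0, 1, 3, 4, 5, 6}
AF (valid | A[idle U grant]): least fixpoint, start Z0 = {0, 1, 3, 4, 5, 6}, add states with every successor in Z. Already a fixed point.
Sat(AF (valid | A[idle U grant])) = {0, 1, 3, 4, 5, 6}

{0, 1, 3, 4, 5, 6}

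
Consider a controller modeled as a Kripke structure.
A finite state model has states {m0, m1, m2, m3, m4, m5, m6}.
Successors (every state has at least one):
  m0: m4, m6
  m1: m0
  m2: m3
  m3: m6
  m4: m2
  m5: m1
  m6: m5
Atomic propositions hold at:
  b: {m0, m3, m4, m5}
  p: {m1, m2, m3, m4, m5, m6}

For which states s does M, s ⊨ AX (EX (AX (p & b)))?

{m1, m2}

Sat(p & b) = {m3, m4, m5}
Sat(AX (p & b)) = {s : every successor in {m3, m4, m5}} = {m2, m6}
Sat(EX (AX (p & b))) = {s : some successor in {m2, m6}} = {m0, m3, m4}
Sat(AX (EX (AX (p & b)))) = {s : every successor in {m0, m3, m4}} = {m1, m2}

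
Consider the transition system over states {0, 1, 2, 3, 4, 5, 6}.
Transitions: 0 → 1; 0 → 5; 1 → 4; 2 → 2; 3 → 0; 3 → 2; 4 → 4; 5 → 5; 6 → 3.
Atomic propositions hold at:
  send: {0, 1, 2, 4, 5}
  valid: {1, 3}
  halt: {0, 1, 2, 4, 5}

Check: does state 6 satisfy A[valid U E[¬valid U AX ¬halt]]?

Yes

Sat(¬valid) = {0, 2, 4, 5, 6}
Sat(¬halt) = {3, 6}
Sat(AX ¬halt) = {s : every successor in {3, 6}} = {6}
E[¬valid U AX ¬halt]: least fixpoint, start Z0 = Sat(AX ¬halt) = {6}, add states in Sat(¬valid) with some successor in Z. Already a fixed point.
Sat(E[¬valid U AX ¬halt]) = {6}
A[valid U E[¬valid U AX ¬halt]]: least fixpoint, start Z0 = Sat(E[¬valid U AX ¬halt]) = {6}, add states in Sat(valid) with every successor in Z. Already a fixed point.
Sat(A[valid U E[¬valid U AX ¬halt]]) = {6}
6 ∈ Sat(A[valid U E[¬valid U AX ¬halt]]) = {6}, so the formula holds at 6.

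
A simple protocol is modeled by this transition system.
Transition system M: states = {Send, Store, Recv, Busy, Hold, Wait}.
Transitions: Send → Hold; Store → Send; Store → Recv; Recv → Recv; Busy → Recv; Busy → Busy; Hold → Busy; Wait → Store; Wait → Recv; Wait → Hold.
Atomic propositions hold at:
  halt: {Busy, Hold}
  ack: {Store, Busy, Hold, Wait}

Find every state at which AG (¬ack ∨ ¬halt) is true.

Sat(¬ack) = {Send, Recv}
Sat(¬halt) = {Send, Store, Recv, Wait}
Sat(¬ack ∨ ¬halt) = {Send, Store, Recv, Wait}
AG (¬ack ∨ ¬halt): greatest fixpoint, start Z0 = {Send, Store, Recv, Wait}, keep only states in Sat with every successor in Z. Z1 = {Store, Recv}; Z2 = {Recv}; fixed.
Sat(AG (¬ack ∨ ¬halt)) = {Recv}

{Recv}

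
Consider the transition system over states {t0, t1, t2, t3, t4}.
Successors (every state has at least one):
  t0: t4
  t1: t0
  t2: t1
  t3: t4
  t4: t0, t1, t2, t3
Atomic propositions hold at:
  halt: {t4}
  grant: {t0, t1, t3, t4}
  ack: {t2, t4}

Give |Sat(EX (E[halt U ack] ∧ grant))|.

2

E[halt U ack]: least fixpoint, start Z0 = Sat(ack) = {t2, t4}, add states in Sat(halt) with some successor in Z. Already a fixed point.
Sat(E[halt U ack]) = {t2, t4}
Sat(E[halt U ack] ∧ grant) = {t4}
Sat(EX (E[halt U ack] ∧ grant)) = {s : some successor in {t4}} = {t0, t3}
|Sat(EX (E[halt U ack] ∧ grant))| = |{t0, t3}| = 2.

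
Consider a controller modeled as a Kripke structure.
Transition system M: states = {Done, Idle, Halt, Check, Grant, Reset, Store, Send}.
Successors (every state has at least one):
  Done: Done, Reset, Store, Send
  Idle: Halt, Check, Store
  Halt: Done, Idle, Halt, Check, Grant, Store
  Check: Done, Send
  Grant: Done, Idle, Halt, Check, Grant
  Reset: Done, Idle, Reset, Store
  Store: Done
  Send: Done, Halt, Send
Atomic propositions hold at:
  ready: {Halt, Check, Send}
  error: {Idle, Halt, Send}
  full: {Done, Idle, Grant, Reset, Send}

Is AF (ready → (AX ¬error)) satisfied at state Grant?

Sat(¬error) = {Done, Check, Grant, Reset, Store}
Sat(AX ¬error) = {s : every successor in {Done, Check, Grant, Reset, Store}} = {Store}
Sat(ready → (AX ¬error)) = {Done, Idle, Grant, Reset, Store}
AF (ready → (AX ¬error)): least fixpoint, start Z0 = {Done, Idle, Grant, Reset, Store}, add states with every successor in Z. Already a fixed point.
Sat(AF (ready → (AX ¬error))) = {Done, Idle, Grant, Reset, Store}
Grant ∈ Sat(AF (ready → (AX ¬error))) = {Done, Idle, Grant, Reset, Store}, so the formula holds at Grant.

Yes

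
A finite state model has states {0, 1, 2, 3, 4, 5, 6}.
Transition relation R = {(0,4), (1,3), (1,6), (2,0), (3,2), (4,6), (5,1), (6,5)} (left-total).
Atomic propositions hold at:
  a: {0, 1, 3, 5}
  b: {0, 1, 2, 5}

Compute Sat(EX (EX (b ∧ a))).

{1, 3, 4, 6}

Sat(b ∧ a) = {0, 1, 5}
Sat(EX (b ∧ a)) = {s : some successor in {0, 1, 5}} = {2, 5, 6}
Sat(EX (EX (b ∧ a))) = {s : some successor in {2, 5, 6}} = {1, 3, 4, 6}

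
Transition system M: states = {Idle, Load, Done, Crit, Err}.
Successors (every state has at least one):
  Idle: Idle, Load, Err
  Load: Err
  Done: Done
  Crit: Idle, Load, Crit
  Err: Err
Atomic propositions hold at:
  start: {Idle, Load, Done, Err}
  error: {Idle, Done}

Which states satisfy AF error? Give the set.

{Idle, Done}

AF error: least fixpoint, start Z0 = {Idle, Done}, add states with every successor in Z. Already a fixed point.
Sat(AF error) = {Idle, Done}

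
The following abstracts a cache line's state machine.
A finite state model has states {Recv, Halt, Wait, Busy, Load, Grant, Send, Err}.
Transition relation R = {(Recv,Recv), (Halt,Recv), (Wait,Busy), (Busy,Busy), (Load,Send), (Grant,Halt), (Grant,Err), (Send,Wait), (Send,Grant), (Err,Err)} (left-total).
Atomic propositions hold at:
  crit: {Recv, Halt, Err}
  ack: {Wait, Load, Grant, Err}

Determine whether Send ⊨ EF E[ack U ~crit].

Yes

Sat(~crit) = {Wait, Busy, Load, Grant, Send}
E[ack U ~crit]: least fixpoint, start Z0 = Sat(~crit) = {Wait, Busy, Load, Grant, Send}, add states in Sat(ack) with some successor in Z. Already a fixed point.
Sat(E[ack U ~crit]) = {Wait, Busy, Load, Grant, Send}
EF E[ack U ~crit]: least fixpoint, start Z0 = {Wait, Busy, Load, Grant, Send}, add states with some successor in Z. Already a fixed point.
Sat(EF E[ack U ~crit]) = {Wait, Busy, Load, Grant, Send}
Send ∈ Sat(EF E[ack U ~crit]) = {Wait, Busy, Load, Grant, Send}, so the formula holds at Send.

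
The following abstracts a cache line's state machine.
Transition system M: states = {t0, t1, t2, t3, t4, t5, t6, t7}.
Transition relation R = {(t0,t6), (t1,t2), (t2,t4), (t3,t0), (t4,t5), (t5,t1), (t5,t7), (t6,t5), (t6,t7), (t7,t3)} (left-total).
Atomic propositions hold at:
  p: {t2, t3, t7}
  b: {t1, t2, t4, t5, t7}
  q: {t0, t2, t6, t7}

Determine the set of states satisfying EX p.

Sat(EX p) = {s : some successor in {t2, t3, t7}} = {t1, t5, t6, t7}

{t1, t5, t6, t7}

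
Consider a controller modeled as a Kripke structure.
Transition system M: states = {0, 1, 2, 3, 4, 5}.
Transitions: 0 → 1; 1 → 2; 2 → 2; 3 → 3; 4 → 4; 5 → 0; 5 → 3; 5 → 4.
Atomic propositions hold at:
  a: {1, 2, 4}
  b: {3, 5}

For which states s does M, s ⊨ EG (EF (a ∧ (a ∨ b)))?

Sat(a ∨ b) = {1, 2, 3, 4, 5}
Sat(a ∧ (a ∨ b)) = {1, 2, 4}
EF (a ∧ (a ∨ b)): least fixpoint, start Z0 = {1, 2, 4}, add states with some successor in Z. Z1 = {0, 1, 2, 4, 5}; fixed.
Sat(EF (a ∧ (a ∨ b))) = {0, 1, 2, 4, 5}
EG (EF (a ∧ (a ∨ b))): greatest fixpoint, start Z0 = {0, 1, 2, 4, 5}, keep only states in Sat with some successor in Z. Already a fixed point.
Sat(EG (EF (a ∧ (a ∨ b)))) = {0, 1, 2, 4, 5}

{0, 1, 2, 4, 5}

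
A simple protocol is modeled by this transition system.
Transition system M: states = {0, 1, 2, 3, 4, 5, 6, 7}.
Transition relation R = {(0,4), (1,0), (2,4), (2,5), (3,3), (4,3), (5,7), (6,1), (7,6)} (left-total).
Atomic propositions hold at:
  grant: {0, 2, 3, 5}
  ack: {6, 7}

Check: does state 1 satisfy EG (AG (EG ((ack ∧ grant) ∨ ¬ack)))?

Yes

Sat(ack ∧ grant) = ∅
Sat(¬ack) = {0, 1, 2, 3, 4, 5}
Sat((ack ∧ grant) ∨ ¬ack) = {0, 1, 2, 3, 4, 5}
EG ((ack ∧ grant) ∨ ¬ack): greatest fixpoint, start Z0 = {0, 1, 2, 3, 4, 5}, keep only states in Sat with some successor in Z. Z1 = {0, 1, 2, 3, 4}; fixed.
Sat(EG ((ack ∧ grant) ∨ ¬ack)) = {0, 1, 2, 3, 4}
AG (EG ((ack ∧ grant) ∨ ¬ack)): greatest fixpoint, start Z0 = {0, 1, 2, 3, 4}, keep only states in Sat with every successor in Z. Z1 = {0, 1, 3, 4}; fixed.
Sat(AG (EG ((ack ∧ grant) ∨ ¬ack))) = {0, 1, 3, 4}
EG (AG (EG ((ack ∧ grant) ∨ ¬ack))): greatest fixpoint, start Z0 = {0, 1, 3, 4}, keep only states in Sat with some successor in Z. Already a fixed point.
Sat(EG (AG (EG ((ack ∧ grant) ∨ ¬ack)))) = {0, 1, 3, 4}
1 ∈ Sat(EG (AG (EG ((ack ∧ grant) ∨ ¬ack)))) = {0, 1, 3, 4}, so the formula holds at 1.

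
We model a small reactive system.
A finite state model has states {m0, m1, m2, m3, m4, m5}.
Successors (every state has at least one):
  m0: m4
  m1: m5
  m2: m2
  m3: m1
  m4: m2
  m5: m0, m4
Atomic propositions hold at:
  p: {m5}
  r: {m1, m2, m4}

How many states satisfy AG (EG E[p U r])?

E[p U r]: least fixpoint, start Z0 = Sat(r) = {m1, m2, m4}, add states in Sat(p) with some successor in Z. Z1 = {m1, m2, m4, m5}; fixed.
Sat(E[p U r]) = {m1, m2, m4, m5}
EG E[p U r]: greatest fixpoint, start Z0 = {m1, m2, m4, m5}, keep only states in Sat with some successor in Z. Already a fixed point.
Sat(EG E[p U r]) = {m1, m2, m4, m5}
AG (EG E[p U r]): greatest fixpoint, start Z0 = {m1, m2, m4, m5}, keep only states in Sat with every successor in Z. Z1 = {m1, m2, m4}; Z2 = {m2, m4}; fixed.
Sat(AG (EG E[p U r])) = {m2, m4}
|Sat(AG (EG E[p U r]))| = |{m2, m4}| = 2.

2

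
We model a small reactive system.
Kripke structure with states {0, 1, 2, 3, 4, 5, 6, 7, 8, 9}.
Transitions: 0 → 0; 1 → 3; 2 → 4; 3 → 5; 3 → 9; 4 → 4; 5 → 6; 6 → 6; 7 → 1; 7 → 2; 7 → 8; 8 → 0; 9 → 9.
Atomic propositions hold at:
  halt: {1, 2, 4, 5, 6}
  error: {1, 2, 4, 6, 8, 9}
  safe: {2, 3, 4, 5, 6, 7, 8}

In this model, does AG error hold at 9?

AG error: greatest fixpoint, start Z0 = {1, 2, 4, 6, 8, 9}, keep only states in Sat with every successor in Z. Z1 = {2, 4, 6, 9}; fixed.
Sat(AG error) = {2, 4, 6, 9}
9 ∈ Sat(AG error) = {2, 4, 6, 9}, so the formula holds at 9.

Yes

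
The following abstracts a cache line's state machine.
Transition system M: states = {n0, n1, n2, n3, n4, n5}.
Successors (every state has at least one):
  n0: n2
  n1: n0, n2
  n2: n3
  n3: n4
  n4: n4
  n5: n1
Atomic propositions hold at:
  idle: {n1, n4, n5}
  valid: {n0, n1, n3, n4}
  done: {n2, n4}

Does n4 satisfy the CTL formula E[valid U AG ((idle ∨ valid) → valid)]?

Yes

Sat(idle ∨ valid) = {n0, n1, n3, n4, n5}
Sat((idle ∨ valid) → valid) = {n0, n1, n2, n3, n4}
AG ((idle ∨ valid) → valid): greatest fixpoint, start Z0 = {n0, n1, n2, n3, n4}, keep only states in Sat with every successor in Z. Already a fixed point.
Sat(AG ((idle ∨ valid) → valid)) = {n0, n1, n2, n3, n4}
E[valid U AG ((idle ∨ valid) → valid)]: least fixpoint, start Z0 = Sat(AG ((idle ∨ valid) → valid)) = {n0, n1, n2, n3, n4}, add states in Sat(valid) with some successor in Z. Already a fixed point.
Sat(E[valid U AG ((idle ∨ valid) → valid)]) = {n0, n1, n2, n3, n4}
n4 ∈ Sat(E[valid U AG ((idle ∨ valid) → valid)]) = {n0, n1, n2, n3, n4}, so the formula holds at n4.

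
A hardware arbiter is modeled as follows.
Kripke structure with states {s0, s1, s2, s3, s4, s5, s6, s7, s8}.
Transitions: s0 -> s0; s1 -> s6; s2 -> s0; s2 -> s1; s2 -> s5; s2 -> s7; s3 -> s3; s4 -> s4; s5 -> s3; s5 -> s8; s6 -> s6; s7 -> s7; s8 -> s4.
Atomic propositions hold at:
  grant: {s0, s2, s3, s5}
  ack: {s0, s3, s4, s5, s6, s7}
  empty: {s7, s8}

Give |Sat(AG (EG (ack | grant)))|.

5

Sat(ack | grant) = {s0, s2, s3, s4, s5, s6, s7}
EG (ack | grant): greatest fixpoint, start Z0 = {s0, s2, s3, s4, s5, s6, s7}, keep only states in Sat with some successor in Z. Already a fixed point.
Sat(EG (ack | grant)) = {s0, s2, s3, s4, s5, s6, s7}
AG (EG (ack | grant)): greatest fixpoint, start Z0 = {s0, s2, s3, s4, s5, s6, s7}, keep only states in Sat with every successor in Z. Z1 = {s0, s3, s4, s6, s7}; fixed.
Sat(AG (EG (ack | grant))) = {s0, s3, s4, s6, s7}
|Sat(AG (EG (ack | grant)))| = |{s0, s3, s4, s6, s7}| = 5.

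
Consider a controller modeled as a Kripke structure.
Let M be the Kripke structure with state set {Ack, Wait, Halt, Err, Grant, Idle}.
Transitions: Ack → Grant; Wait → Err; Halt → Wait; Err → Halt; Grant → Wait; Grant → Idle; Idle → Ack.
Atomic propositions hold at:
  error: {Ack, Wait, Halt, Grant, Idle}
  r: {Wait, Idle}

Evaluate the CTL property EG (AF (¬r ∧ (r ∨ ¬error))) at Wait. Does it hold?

Yes

Sat(¬r) = {Ack, Halt, Err, Grant}
Sat(¬error) = {Err}
Sat(r ∨ ¬error) = {Wait, Err, Idle}
Sat(¬r ∧ (r ∨ ¬error)) = {Err}
AF (¬r ∧ (r ∨ ¬error)): least fixpoint, start Z0 = {Err}, add states with every successor in Z. Z1 = {Wait, Err}; Z2 = {Wait, Halt, Err}; fixed.
Sat(AF (¬r ∧ (r ∨ ¬error))) = {Wait, Halt, Err}
EG (AF (¬r ∧ (r ∨ ¬error))): greatest fixpoint, start Z0 = {Wait, Halt, Err}, keep only states in Sat with some successor in Z. Already a fixed point.
Sat(EG (AF (¬r ∧ (r ∨ ¬error)))) = {Wait, Halt, Err}
Wait ∈ Sat(EG (AF (¬r ∧ (r ∨ ¬error)))) = {Wait, Halt, Err}, so the formula holds at Wait.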